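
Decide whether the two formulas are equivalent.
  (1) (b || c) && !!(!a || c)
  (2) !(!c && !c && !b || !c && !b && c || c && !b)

E1: (b || c) && !!(!a || c)
    = (b || c) && (!a || c)   [double negation]
    = c || b && !a   [distribution]
E2: !(!c && !c && !b || !c && !b && c || c && !b)
    = !(!c && !b || c && !b)   [distribution]
    = !!b   [distribution]
    = b   [double negation]
These differ: at a=1, b=0, c=1, E1 = 1 but E2 = 0.

No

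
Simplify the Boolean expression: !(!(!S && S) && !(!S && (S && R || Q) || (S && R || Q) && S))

!(!(!S && S) && !(!S && (S && R || Q) || (S && R || Q) && S))
= !S && S || !S && (S && R || Q) || (S && R || Q) && S
= !S && S || S && R || Q
= S && R || Q

S && R || Q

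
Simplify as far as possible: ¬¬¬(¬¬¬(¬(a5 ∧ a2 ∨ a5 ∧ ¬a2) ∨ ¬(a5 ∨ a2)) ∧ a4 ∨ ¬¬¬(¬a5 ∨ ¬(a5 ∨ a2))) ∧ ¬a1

¬¬¬(¬¬¬(¬(a5 ∧ a2 ∨ a5 ∧ ¬a2) ∨ ¬(a5 ∨ a2)) ∧ a4 ∨ ¬¬¬(¬a5 ∨ ¬(a5 ∨ a2))) ∧ ¬a1
= ¬¬¬(¬¬¬(¬a5 ∨ ¬(a5 ∨ a2)) ∧ a4 ∨ ¬¬¬(¬a5 ∨ ¬(a5 ∨ a2))) ∧ ¬a1   [distribution]
= ¬¬¬¬¬¬(¬a5 ∨ ¬(a5 ∨ a2)) ∧ ¬a1   [absorption]
= ¬¬¬¬¬(a5 ∧ (a5 ∨ a2)) ∧ ¬a1   [De Morgan]
= ¬¬¬(a5 ∧ (a5 ∨ a2)) ∧ ¬a1   [double negation]
= ¬(a5 ∧ (a5 ∨ a2)) ∧ ¬a1   [double negation]
= ¬a5 ∧ ¬a1   [absorption]

¬a5 ∧ ¬a1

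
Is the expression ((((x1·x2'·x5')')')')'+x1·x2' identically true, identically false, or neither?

((((x1·x2'·x5')')')')'+x1·x2'
= ((x1·x2'·x5')')'+x1·x2'   — double negation
= x1·x2'·x5'+x1·x2'   — double negation
= x1·x2'   — absorption
This depends on x1, x2, so it is not a constant.

neither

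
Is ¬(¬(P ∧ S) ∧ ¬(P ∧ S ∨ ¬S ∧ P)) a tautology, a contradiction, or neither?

neither

¬(¬(P ∧ S) ∧ ¬(P ∧ S ∨ ¬S ∧ P))
= P ∧ S ∨ P ∧ S ∨ ¬S ∧ P   [De Morgan]
= P ∧ S ∨ P   [distribution]
= P   [absorption]
This depends on P, so it is not a constant.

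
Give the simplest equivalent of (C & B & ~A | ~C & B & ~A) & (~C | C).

B & ~A

(C & B & ~A | ~C & B & ~A) & (~C | C)
= C & B & ~A | ~C & B & ~A
= B & ~A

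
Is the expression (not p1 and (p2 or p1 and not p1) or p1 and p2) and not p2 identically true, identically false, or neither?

(not p1 and (p2 or p1 and not p1) or p1 and p2) and not p2
= (not p1 and p2 or p1 and p2) and not p2   — complement / identity
= p2 and not p2   — distribution
= False   — complement

identically false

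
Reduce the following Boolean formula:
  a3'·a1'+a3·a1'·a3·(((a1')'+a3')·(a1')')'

a1'

a3'·a1'+a3·a1'·a3·(((a1')'+a3')·(a1')')'
= a3'·a1'+a3·a1'·a3·((a1')')'   [absorption]
= a3'·a1'+a3·a1'·a3·a1'   [double negation]
= a3'·a1'+a3·a1'   [idempotence]
= a1'   [distribution]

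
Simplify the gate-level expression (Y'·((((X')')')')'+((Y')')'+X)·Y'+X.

Y'+X

(Y'·((((X')')')')'+((Y')')'+X)·Y'+X
= (Y'·((X')')'+((Y')')'+X)·Y'+X   [double negation]
= (Y'·X'+((Y')')'+X)·Y'+X   [double negation]
= (Y'·X'+Y'+X)·Y'+X   [double negation]
= (Y'+X)·Y'+X   [absorption]
= Y'+X   [absorption]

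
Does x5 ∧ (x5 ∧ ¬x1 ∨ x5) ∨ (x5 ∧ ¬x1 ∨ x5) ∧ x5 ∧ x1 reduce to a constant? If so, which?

x5 ∧ (x5 ∧ ¬x1 ∨ x5) ∨ (x5 ∧ ¬x1 ∨ x5) ∧ x5 ∧ x1
= (x5 ∨ x5 ∧ x1) ∧ (x5 ∧ ¬x1 ∨ x5)   [distribution]
= x5 ∧ (x5 ∧ ¬x1 ∨ x5)   [absorption]
= x5 ∧ x5   [absorption]
= x5   [idempotence]
This depends on x5, so it is not a constant.

no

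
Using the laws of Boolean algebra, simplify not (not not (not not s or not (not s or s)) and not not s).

not s

not (not not (not not s or not (not s or s)) and not not s)
= not (not (not s and (not s or s)) and not not s)   [De Morgan]
= not s and (not s or s) or not s   [De Morgan]
= not s or not s   [complement / identity]
= not s   [idempotence]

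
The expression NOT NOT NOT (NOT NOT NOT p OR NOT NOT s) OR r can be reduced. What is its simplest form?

p AND NOT s OR r

NOT NOT NOT (NOT NOT NOT p OR NOT NOT s) OR r
= NOT NOT NOT (NOT p OR NOT NOT s) OR r   (double negation)
= NOT (NOT p OR NOT NOT s) OR r   (double negation)
= p AND NOT s OR r   (De Morgan)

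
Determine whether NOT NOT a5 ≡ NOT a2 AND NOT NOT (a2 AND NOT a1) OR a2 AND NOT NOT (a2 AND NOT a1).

E1: NOT NOT a5
    = a5   — double negation
E2: NOT a2 AND NOT NOT (a2 AND NOT a1) OR a2 AND NOT NOT (a2 AND NOT a1)
    = NOT NOT (a2 AND NOT a1)   — distribution
    = a2 AND NOT a1   — double negation
These differ: at a1=0, a2=0, a5=1, E1 = 1 but E2 = 0.

No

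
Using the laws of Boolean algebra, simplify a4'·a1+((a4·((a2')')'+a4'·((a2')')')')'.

a4'·a1+((a4·((a2')')'+a4'·((a2')')')')'
= a4'·a1+((((a2')')')')'   — distribution
= a4'·a1+((a2')')'   — double negation
= a4'·a1+a2'   — double negation

a4'·a1+a2'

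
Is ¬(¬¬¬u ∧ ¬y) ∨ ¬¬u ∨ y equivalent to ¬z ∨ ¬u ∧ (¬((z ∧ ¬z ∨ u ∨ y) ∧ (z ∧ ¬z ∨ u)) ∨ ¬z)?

No

E1: ¬(¬¬¬u ∧ ¬y) ∨ ¬¬u ∨ y
    = ¬¬u ∨ y ∨ ¬¬u ∨ y
    = ¬¬u ∨ y
    = u ∨ y
E2: ¬z ∨ ¬u ∧ (¬((z ∧ ¬z ∨ u ∨ y) ∧ (z ∧ ¬z ∨ u)) ∨ ¬z)
    = ¬z ∨ ¬u ∧ (¬(z ∧ ¬z ∨ u) ∨ ¬z)
    = ¬z ∨ ¬u ∧ (¬u ∨ ¬z)
    = ¬z ∨ ¬u
These differ: at u=1, y=1, z=1, E1 = 1 but E2 = 0.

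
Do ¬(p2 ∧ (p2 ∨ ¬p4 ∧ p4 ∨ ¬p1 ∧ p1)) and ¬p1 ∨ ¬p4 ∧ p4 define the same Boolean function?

No

E1: ¬(p2 ∧ (p2 ∨ ¬p4 ∧ p4 ∨ ¬p1 ∧ p1))
    = ¬(p2 ∧ (p2 ∨ ¬p1 ∧ p1))   — complement / identity
    = ¬(p2 ∧ p2)   — complement / identity
    = ¬p2   — idempotence
E2: ¬p1 ∨ ¬p4 ∧ p4
    = ¬p1   — complement / identity
These differ: at p1=0, p2=1, p4=0, E1 = 0 but E2 = 1.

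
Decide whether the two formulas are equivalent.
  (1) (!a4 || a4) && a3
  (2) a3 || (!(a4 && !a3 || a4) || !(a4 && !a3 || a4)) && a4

Yes

E1: (!a4 || a4) && a3
    = a3
E2: a3 || (!(a4 && !a3 || a4) || !(a4 && !a3 || a4)) && a4
    = a3 || !(a4 && !a3 || a4) && a4
    = a3 || !a4 && a4
    = a3
Both reduce to a3, so they are equivalent.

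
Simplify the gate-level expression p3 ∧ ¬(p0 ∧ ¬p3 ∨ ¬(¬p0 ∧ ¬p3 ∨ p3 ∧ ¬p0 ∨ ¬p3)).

p3 ∧ ¬p0

p3 ∧ ¬(p0 ∧ ¬p3 ∨ ¬(¬p0 ∧ ¬p3 ∨ p3 ∧ ¬p0 ∨ ¬p3))
= p3 ∧ ¬(p0 ∧ ¬p3 ∨ ¬(¬p0 ∨ ¬p3))
= p3 ∧ ¬(p0 ∧ ¬p3 ∨ p0 ∧ p3)
= p3 ∧ ¬p0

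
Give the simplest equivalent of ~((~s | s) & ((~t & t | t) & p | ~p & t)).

~t

~((~s | s) & ((~t & t | t) & p | ~p & t))
= ~((~s | s) & (t & p | ~p & t))
= ~((~s | s) & t)
= ~t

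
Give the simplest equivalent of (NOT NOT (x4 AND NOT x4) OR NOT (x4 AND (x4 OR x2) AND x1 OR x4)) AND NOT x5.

(NOT NOT (x4 AND NOT x4) OR NOT (x4 AND (x4 OR x2) AND x1 OR x4)) AND NOT x5
= (x4 AND NOT x4 OR NOT (x4 AND (x4 OR x2) AND x1 OR x4)) AND NOT x5   (double negation)
= NOT (x4 AND (x4 OR x2) AND x1 OR x4) AND NOT x5   (complement / identity)
= NOT (x4 AND x1 OR x4) AND NOT x5   (absorption)
= NOT x4 AND NOT x5   (absorption)

NOT x4 AND NOT x5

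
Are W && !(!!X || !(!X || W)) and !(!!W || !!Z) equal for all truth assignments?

E1: W && !(!!X || !(!X || W))
    = W && !X && (!X || W)
    = W && !X
E2: !(!!W || !!Z)
    = !W && !Z
These differ: at W=1, X=0, Z=0, E1 = 1 but E2 = 0.

No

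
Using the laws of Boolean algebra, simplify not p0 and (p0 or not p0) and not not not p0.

not p0

not p0 and (p0 or not p0) and not not not p0
= not p0 and not not not p0   (complement / identity)
= not p0 and not p0   (double negation)
= not p0   (idempotence)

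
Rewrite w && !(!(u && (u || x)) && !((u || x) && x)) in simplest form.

w && !(!(u && (u || x)) && !((u || x) && x))
= w && (u && (u || x) || (u || x) && x)   (De Morgan)
= w && (u || x) && (u || x)   (distribution)
= w && (x || u && u)   (distribution)
= w && (x || u)   (idempotence)

w && (x || u)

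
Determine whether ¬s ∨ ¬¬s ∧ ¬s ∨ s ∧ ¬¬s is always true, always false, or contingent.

always true

¬s ∨ ¬¬s ∧ ¬s ∨ s ∧ ¬¬s
= ¬s ∨ ¬¬s   [distribution]
= ¬s ∨ s   [double negation]
= True   [complement]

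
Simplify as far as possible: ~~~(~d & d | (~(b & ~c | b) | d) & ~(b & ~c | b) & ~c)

b | c

~~~(~d & d | (~(b & ~c | b) | d) & ~(b & ~c | b) & ~c)
= ~~~((~(b & ~c | b) | d) & ~(b & ~c | b) & ~c)   [complement / identity]
= ~((~(b & ~c | b) | d) & ~(b & ~c | b) & ~c)   [double negation]
= ~(~(b & ~c | b) & ~c)   [absorption]
= ~(~b & ~c)   [absorption]
= b | c   [De Morgan]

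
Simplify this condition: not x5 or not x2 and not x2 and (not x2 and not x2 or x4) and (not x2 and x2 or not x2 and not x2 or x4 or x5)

not x5 or not x2 and not x2 and (not x2 and not x2 or x4) and (not x2 and x2 or not x2 and not x2 or x4 or x5)
= not x5 or not x2 and not x2 and (not x2 and not x2 or x4) and (not x2 and not x2 or x4 or x5)   (complement / identity)
= not x5 or not x2 and not x2 and (not x2 and not x2 or x4)   (absorption)
= not x5 or not x2 and not x2   (absorption)
= not x5 or not x2   (idempotence)

not x5 or not x2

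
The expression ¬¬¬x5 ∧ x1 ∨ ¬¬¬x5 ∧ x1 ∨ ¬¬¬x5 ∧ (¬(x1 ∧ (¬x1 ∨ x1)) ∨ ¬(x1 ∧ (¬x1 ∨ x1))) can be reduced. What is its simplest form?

¬¬¬x5 ∧ x1 ∨ ¬¬¬x5 ∧ x1 ∨ ¬¬¬x5 ∧ (¬(x1 ∧ (¬x1 ∨ x1)) ∨ ¬(x1 ∧ (¬x1 ∨ x1)))
= ¬¬¬x5 ∧ x1 ∨ ¬¬¬x5 ∧ x1 ∨ ¬¬¬x5 ∧ ¬(x1 ∧ (¬x1 ∨ x1))
= ¬¬¬x5 ∧ x1 ∨ ¬¬¬x5 ∧ x1 ∨ ¬¬¬x5 ∧ ¬x1
= ¬¬¬x5 ∧ x1 ∨ ¬¬¬x5 ∧ ¬x1
= ¬¬¬x5
= ¬x5

¬x5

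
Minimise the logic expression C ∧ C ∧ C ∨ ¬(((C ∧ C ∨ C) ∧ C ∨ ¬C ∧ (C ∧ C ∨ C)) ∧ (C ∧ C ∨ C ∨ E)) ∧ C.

C ∧ C ∧ C ∨ ¬(((C ∧ C ∨ C) ∧ C ∨ ¬C ∧ (C ∧ C ∨ C)) ∧ (C ∧ C ∨ C ∨ E)) ∧ C
= C ∧ C ∧ C ∨ ¬((C ∧ C ∨ C) ∧ (C ∧ C ∨ C ∨ E)) ∧ C   [distribution]
= C ∧ C ∧ C ∨ ¬(C ∧ C ∨ C) ∧ C   [absorption]
= C ∧ C ∨ ¬(C ∧ C ∨ C) ∧ C   [idempotence]
= C ∧ C ∨ ¬(C ∨ C) ∧ C   [idempotence]
= C ∧ C ∨ ¬C ∧ C   [idempotence]
= C   [distribution]

C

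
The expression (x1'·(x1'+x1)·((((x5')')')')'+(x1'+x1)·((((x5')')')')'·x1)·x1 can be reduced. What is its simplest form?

x5'·x1

(x1'·(x1'+x1)·((((x5')')')')'+(x1'+x1)·((((x5')')')')'·x1)·x1
= (x1'+x1)·((((x5')')')')'·x1   (distribution)
= (x1'+x1)·((x5')')'·x1   (double negation)
= ((x5')')'·x1   (complement / identity)
= x5'·x1   (double negation)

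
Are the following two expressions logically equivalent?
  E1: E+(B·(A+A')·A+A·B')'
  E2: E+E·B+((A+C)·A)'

Yes

E1: E+(B·(A+A')·A+A·B')'
    = E+(B·A+A·B')'
    = E+A'
E2: E+E·B+((A+C)·A)'
    = E+((A+C)·A)'
    = E+A'
Both reduce to E+A', so they are equivalent.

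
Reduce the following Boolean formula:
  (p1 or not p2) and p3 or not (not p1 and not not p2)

p1 or not p2

(p1 or not p2) and p3 or not (not p1 and not not p2)
= (p1 or not p2) and p3 or p1 or not p2   [De Morgan]
= p1 or not p2   [absorption]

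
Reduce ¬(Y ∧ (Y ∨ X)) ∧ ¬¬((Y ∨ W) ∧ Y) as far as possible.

¬(Y ∧ (Y ∨ X)) ∧ ¬¬((Y ∨ W) ∧ Y)
= ¬(Y ∧ (Y ∨ X)) ∧ ¬¬Y   [absorption]
= ¬Y ∧ ¬¬Y   [absorption]
= ¬Y ∧ Y   [double negation]
= False   [complement]

False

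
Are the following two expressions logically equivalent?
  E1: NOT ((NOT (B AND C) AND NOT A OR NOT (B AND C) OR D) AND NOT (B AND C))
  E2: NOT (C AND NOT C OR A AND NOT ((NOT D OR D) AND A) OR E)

E1: NOT ((NOT (B AND C) AND NOT A OR NOT (B AND C) OR D) AND NOT (B AND C))
    = NOT ((NOT (B AND C) OR D) AND NOT (B AND C))   — absorption
    = NOT NOT (B AND C)   — absorption
    = B AND C   — double negation
E2: NOT (C AND NOT C OR A AND NOT ((NOT D OR D) AND A) OR E)
    = NOT (C AND NOT C OR A AND NOT A OR E)   — complement / identity
    = NOT (A AND NOT A OR E)   — complement / identity
    = NOT E   — complement / identity
These differ: at A=0, B=1, C=1, D=0, E=1, E1 = 1 but E2 = 0.

No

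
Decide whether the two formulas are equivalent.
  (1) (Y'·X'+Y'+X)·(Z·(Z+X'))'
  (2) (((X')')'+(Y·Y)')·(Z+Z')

No

E1: (Y'·X'+Y'+X)·(Z·(Z+X'))'
    = (Y'+X)·(Z·(Z+X'))'   (absorption)
    = (Y'+X)·Z'   (absorption)
E2: (((X')')'+(Y·Y)')·(Z+Z')
    = (((X')')'+Y')·(Z+Z')   (idempotence)
    = (X'+Y')·(Z+Z')   (double negation)
    = X'+Y'   (complement / identity)
These differ: at X=1, Y=0, Z=1, E1 = 0 but E2 = 1.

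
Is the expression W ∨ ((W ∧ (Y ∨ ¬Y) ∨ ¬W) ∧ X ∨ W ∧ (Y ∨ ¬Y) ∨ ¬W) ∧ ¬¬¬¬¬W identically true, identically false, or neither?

W ∨ ((W ∧ (Y ∨ ¬Y) ∨ ¬W) ∧ X ∨ W ∧ (Y ∨ ¬Y) ∨ ¬W) ∧ ¬¬¬¬¬W
= W ∨ (W ∧ (Y ∨ ¬Y) ∨ ¬W) ∧ ¬¬¬¬¬W   — absorption
= W ∨ (W ∨ ¬W) ∧ ¬¬¬¬¬W   — complement / identity
= W ∨ ¬¬¬¬¬W   — complement / identity
= W ∨ ¬¬¬W   — double negation
= W ∨ ¬W   — double negation
= True   — complement

identically true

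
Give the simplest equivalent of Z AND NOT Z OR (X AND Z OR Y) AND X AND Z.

X AND Z

Z AND NOT Z OR (X AND Z OR Y) AND X AND Z
= (X AND Z OR Y) AND X AND Z   [complement / identity]
= X AND Z   [absorption]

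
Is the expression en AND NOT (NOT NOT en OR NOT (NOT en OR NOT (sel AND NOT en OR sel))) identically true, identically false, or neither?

en AND NOT (NOT NOT en OR NOT (NOT en OR NOT (sel AND NOT en OR sel)))
= en AND NOT (NOT NOT en OR NOT (NOT en OR NOT sel))   [absorption]
= en AND NOT en AND (NOT en OR NOT sel)   [De Morgan]
= en AND NOT en   [absorption]
= FALSE   [complement]

identically false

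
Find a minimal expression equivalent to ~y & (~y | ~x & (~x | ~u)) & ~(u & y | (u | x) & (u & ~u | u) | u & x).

~y & ~u

~y & (~y | ~x & (~x | ~u)) & ~(u & y | (u | x) & (u & ~u | u) | u & x)
= ~y & (~y | ~x & (~x | ~u)) & ~(u & y | (u | x) & u | u & x)
= ~y & (~y | ~x) & ~(u & y | (u | x) & u | u & x)
= ~y & (~y | ~x) & ~(u & y | u | u & x)
= ~y & (~y | ~x) & ~(u & y | u)
= ~y & (~y | ~x) & ~u
= ~y & ~u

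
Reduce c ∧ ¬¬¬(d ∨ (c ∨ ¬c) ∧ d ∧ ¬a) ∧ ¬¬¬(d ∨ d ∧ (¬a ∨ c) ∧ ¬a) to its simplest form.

c ∧ ¬¬¬(d ∨ (c ∨ ¬c) ∧ d ∧ ¬a) ∧ ¬¬¬(d ∨ d ∧ (¬a ∨ c) ∧ ¬a)
= c ∧ ¬¬¬(d ∨ (c ∨ ¬c) ∧ d ∧ ¬a) ∧ ¬¬¬(d ∨ d ∧ ¬a)   [absorption]
= c ∧ ¬¬¬(d ∨ d ∧ ¬a) ∧ ¬¬¬(d ∨ d ∧ ¬a)   [complement / identity]
= c ∧ ¬¬¬(d ∨ d ∧ ¬a)   [idempotence]
= c ∧ ¬(d ∨ d ∧ ¬a)   [double negation]
= c ∧ ¬d   [absorption]

c ∧ ¬d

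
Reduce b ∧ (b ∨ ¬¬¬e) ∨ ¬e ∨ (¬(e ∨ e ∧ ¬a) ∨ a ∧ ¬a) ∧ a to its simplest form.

b ∨ ¬e

b ∧ (b ∨ ¬¬¬e) ∨ ¬e ∨ (¬(e ∨ e ∧ ¬a) ∨ a ∧ ¬a) ∧ a
= b ∧ (b ∨ ¬e) ∨ ¬e ∨ (¬(e ∨ e ∧ ¬a) ∨ a ∧ ¬a) ∧ a   — double negation
= b ∧ (b ∨ ¬e) ∨ ¬e ∨ ¬(e ∨ e ∧ ¬a) ∧ a   — complement / identity
= b ∧ (b ∨ ¬e) ∨ ¬e ∨ ¬e ∧ a   — absorption
= b ∨ ¬e ∨ ¬e ∧ a   — absorption
= b ∨ ¬e   — absorption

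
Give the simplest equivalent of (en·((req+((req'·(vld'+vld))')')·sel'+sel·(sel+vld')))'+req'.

en'+req'

(en·((req+((req'·(vld'+vld))')')·sel'+sel·(sel+vld')))'+req'
= (en·((req+((req')')')·sel'+sel·(sel+vld')))'+req'   (complement / identity)
= (en·((req+req')·sel'+sel·(sel+vld')))'+req'   (double negation)
= (en·((req+req')·sel'+sel))'+req'   (absorption)
= (en·(sel'+sel))'+req'   (complement / identity)
= en'+req'   (complement / identity)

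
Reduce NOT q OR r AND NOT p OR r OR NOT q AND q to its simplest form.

NOT q OR r AND NOT p OR r OR NOT q AND q
= NOT q OR r OR NOT q AND q   — absorption
= NOT q OR r   — complement / identity

NOT q OR r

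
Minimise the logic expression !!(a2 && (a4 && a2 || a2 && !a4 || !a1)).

!!(a2 && (a4 && a2 || a2 && !a4 || !a1))
= !!(a2 && (a2 || !a1))   [distribution]
= !!a2   [absorption]
= a2   [double negation]

a2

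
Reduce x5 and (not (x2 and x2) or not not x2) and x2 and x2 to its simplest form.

x5 and x2

x5 and (not (x2 and x2) or not not x2) and x2 and x2
= x5 and (not x2 or not not x2) and x2 and x2   — idempotence
= x5 and (not x2 or x2) and x2 and x2   — double negation
= x5 and x2 and x2   — complement / identity
= x5 and x2   — idempotence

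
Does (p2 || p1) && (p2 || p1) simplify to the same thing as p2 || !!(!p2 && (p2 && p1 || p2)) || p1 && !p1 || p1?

Yes

E1: (p2 || p1) && (p2 || p1)
    = p2 || p1   — idempotence
E2: p2 || !!(!p2 && (p2 && p1 || p2)) || p1 && !p1 || p1
    = p2 || !p2 && (p2 && p1 || p2) || p1 && !p1 || p1   — double negation
    = p2 || !p2 && p2 || p1 && !p1 || p1   — absorption
    = p2 || p1 && !p1 || p1   — complement / identity
    = p2 || p1   — complement / identity
Both reduce to p2 || p1, so they are equivalent.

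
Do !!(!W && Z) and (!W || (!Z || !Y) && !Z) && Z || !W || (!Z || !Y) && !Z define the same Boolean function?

No

E1: !!(!W && Z)
    = !W && Z   (double negation)
E2: (!W || (!Z || !Y) && !Z) && Z || !W || (!Z || !Y) && !Z
    = !W || (!Z || !Y) && !Z   (absorption)
    = !W || !Z   (absorption)
These differ: at W=0, Y=0, Z=0, E1 = 0 but E2 = 1.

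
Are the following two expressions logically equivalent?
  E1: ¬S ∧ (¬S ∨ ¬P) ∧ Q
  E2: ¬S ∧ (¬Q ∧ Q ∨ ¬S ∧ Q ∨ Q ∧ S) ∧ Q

E1: ¬S ∧ (¬S ∨ ¬P) ∧ Q
    = ¬S ∧ Q   [absorption]
E2: ¬S ∧ (¬Q ∧ Q ∨ ¬S ∧ Q ∨ Q ∧ S) ∧ Q
    = ¬S ∧ (¬Q ∧ Q ∨ Q) ∧ Q   [distribution]
    = ¬S ∧ Q ∧ Q   [complement / identity]
    = ¬S ∧ Q   [idempotence]
Both reduce to ¬S ∧ Q, so they are equivalent.

Yes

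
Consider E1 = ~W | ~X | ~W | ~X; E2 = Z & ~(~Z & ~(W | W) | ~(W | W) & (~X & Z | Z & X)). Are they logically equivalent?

E1: ~W | ~X | ~W | ~X
    = ~W | ~X   [idempotence]
E2: Z & ~(~Z & ~(W | W) | ~(W | W) & (~X & Z | Z & X))
    = Z & ~(~Z & ~(W | W) | ~(W | W) & Z)   [distribution]
    = Z & ~~(W | W)   [distribution]
    = Z & ~~W   [idempotence]
    = Z & W   [double negation]
These differ: at W=0, X=0, Z=0, E1 = 1 but E2 = 0.

No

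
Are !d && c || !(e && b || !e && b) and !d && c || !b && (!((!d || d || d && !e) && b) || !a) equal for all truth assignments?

E1: !d && c || !(e && b || !e && b)
    = !d && c || !b   [distribution]
E2: !d && c || !b && (!((!d || d || d && !e) && b) || !a)
    = !d && c || !b && (!((!d || d) && b) || !a)   [absorption]
    = !d && c || !b && (!b || !a)   [complement / identity]
    = !d && c || !b   [absorption]
Both reduce to !d && c || !b, so they are equivalent.

Yes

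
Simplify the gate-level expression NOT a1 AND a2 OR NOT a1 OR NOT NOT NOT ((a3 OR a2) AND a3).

NOT a1 AND a2 OR NOT a1 OR NOT NOT NOT ((a3 OR a2) AND a3)
= NOT a1 AND a2 OR NOT a1 OR NOT ((a3 OR a2) AND a3)
= NOT a1 AND a2 OR NOT a1 OR NOT a3
= NOT a1 OR NOT a3

NOT a1 OR NOT a3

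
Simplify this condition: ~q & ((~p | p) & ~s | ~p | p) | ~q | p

~q & ((~p | p) & ~s | ~p | p) | ~q | p
= ~q & (~p | p) | ~q | p   (absorption)
= ~q | ~q | p   (complement / identity)
= ~q | p   (idempotence)

~q | p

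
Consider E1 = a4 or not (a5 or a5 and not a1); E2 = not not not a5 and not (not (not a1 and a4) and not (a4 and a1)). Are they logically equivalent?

E1: a4 or not (a5 or a5 and not a1)
    = a4 or not a5   — absorption
E2: not not not a5 and not (not (not a1 and a4) and not (a4 and a1))
    = not not not a5 and (not a1 and a4 or a4 and a1)   — De Morgan
    = not not not a5 and a4   — distribution
    = not a5 and a4   — double negation
These differ: at a1=0, a4=0, a5=0, E1 = 1 but E2 = 0.

No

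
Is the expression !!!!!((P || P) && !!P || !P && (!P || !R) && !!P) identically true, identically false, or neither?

neither

!!!!!((P || P) && !!P || !P && (!P || !R) && !!P)
= !!!((P || P) && !!P || !P && (!P || !R) && !!P)   [double negation]
= !!!((P || P) && !!P || !P && !!P)   [absorption]
= !!!(P && !!P || !P && !!P)   [idempotence]
= !!!!!P   [distribution]
= !!!P   [double negation]
= !P   [double negation]
This depends on P, so it is not a constant.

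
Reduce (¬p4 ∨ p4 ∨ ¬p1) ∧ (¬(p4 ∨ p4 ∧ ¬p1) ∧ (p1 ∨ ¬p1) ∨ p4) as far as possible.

(¬p4 ∨ p4 ∨ ¬p1) ∧ (¬(p4 ∨ p4 ∧ ¬p1) ∧ (p1 ∨ ¬p1) ∨ p4)
= (¬p4 ∨ p4 ∨ ¬p1) ∧ (¬(p4 ∨ p4 ∧ ¬p1) ∨ p4)   (complement / identity)
= (¬p4 ∨ p4 ∨ ¬p1) ∧ (¬p4 ∨ p4)   (absorption)
= ¬p4 ∨ p4   (absorption)
= True   (complement)

True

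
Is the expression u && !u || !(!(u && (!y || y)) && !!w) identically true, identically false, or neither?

u && !u || !(!(u && (!y || y)) && !!w)
= u && !u || !(!u && !!w)   (complement / identity)
= !(!u && !!w)   (complement / identity)
= u || !w   (De Morgan)
This depends on u, w, so it is not a constant.

neither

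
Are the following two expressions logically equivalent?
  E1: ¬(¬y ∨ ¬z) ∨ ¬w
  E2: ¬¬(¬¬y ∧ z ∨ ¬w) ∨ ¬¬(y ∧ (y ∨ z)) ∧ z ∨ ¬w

Yes

E1: ¬(¬y ∨ ¬z) ∨ ¬w
    = y ∧ z ∨ ¬w   — De Morgan
E2: ¬¬(¬¬y ∧ z ∨ ¬w) ∨ ¬¬(y ∧ (y ∨ z)) ∧ z ∨ ¬w
    = ¬¬(¬¬y ∧ z ∨ ¬w) ∨ ¬¬y ∧ z ∨ ¬w   — absorption
    = ¬¬y ∧ z ∨ ¬w ∨ ¬¬y ∧ z ∨ ¬w   — double negation
    = ¬¬y ∧ z ∨ ¬w   — idempotence
    = y ∧ z ∨ ¬w   — double negation
Both reduce to y ∧ z ∨ ¬w, so they are equivalent.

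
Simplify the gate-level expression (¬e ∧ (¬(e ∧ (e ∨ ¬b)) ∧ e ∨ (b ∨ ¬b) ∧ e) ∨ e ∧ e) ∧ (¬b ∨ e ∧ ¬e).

(¬e ∧ (¬(e ∧ (e ∨ ¬b)) ∧ e ∨ (b ∨ ¬b) ∧ e) ∨ e ∧ e) ∧ (¬b ∨ e ∧ ¬e)
= (¬e ∧ (¬(e ∧ (e ∨ ¬b)) ∧ e ∨ (b ∨ ¬b) ∧ e) ∨ e ∧ e) ∧ ¬b   (complement / identity)
= (¬e ∧ (¬(e ∧ (e ∨ ¬b)) ∧ e ∨ e) ∨ e ∧ e) ∧ ¬b   (complement / identity)
= (¬e ∧ (¬e ∧ e ∨ e) ∨ e ∧ e) ∧ ¬b   (absorption)
= (¬e ∧ e ∨ e ∧ e) ∧ ¬b   (complement / identity)
= e ∧ ¬b   (distribution)

e ∧ ¬b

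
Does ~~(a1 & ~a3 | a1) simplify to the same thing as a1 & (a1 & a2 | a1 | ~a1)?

Yes

E1: ~~(a1 & ~a3 | a1)
    = ~~a1   — absorption
    = a1   — double negation
E2: a1 & (a1 & a2 | a1 | ~a1)
    = a1 & (a1 | ~a1)   — absorption
    = a1   — complement / identity
Both reduce to a1, so they are equivalent.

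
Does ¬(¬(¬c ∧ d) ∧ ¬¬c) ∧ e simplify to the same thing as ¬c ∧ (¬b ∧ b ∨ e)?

E1: ¬(¬(¬c ∧ d) ∧ ¬¬c) ∧ e
    = (¬c ∧ d ∨ ¬c) ∧ e   (De Morgan)
    = ¬c ∧ e   (absorption)
E2: ¬c ∧ (¬b ∧ b ∨ e)
    = ¬c ∧ e   (complement / identity)
Both reduce to ¬c ∧ e, so they are equivalent.

Yes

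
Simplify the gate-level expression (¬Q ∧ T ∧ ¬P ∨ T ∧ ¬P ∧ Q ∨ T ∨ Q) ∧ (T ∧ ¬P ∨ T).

(¬Q ∧ T ∧ ¬P ∨ T ∧ ¬P ∧ Q ∨ T ∨ Q) ∧ (T ∧ ¬P ∨ T)
= (T ∧ ¬P ∨ T ∨ Q) ∧ (T ∧ ¬P ∨ T)   — distribution
= T ∧ ¬P ∨ T   — absorption
= T   — absorption

T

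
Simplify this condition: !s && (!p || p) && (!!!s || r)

!s

!s && (!p || p) && (!!!s || r)
= !s && (!!!s || r)   — complement / identity
= !s && (!s || r)   — double negation
= !s   — absorption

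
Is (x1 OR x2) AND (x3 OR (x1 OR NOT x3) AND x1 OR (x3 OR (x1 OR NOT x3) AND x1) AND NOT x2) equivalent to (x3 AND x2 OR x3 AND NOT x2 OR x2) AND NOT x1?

E1: (x1 OR x2) AND (x3 OR (x1 OR NOT x3) AND x1 OR (x3 OR (x1 OR NOT x3) AND x1) AND NOT x2)
    = (x1 OR x2) AND (x3 OR (x1 OR NOT x3) AND x1)   (absorption)
    = (x1 OR x2) AND (x3 OR x1)   (absorption)
    = x2 AND x3 OR x1   (distribution)
E2: (x3 AND x2 OR x3 AND NOT x2 OR x2) AND NOT x1
    = (x3 OR x2) AND NOT x1   (distribution)
These differ: at x1=1, x2=0, x3=0, E1 = 1 but E2 = 0.

No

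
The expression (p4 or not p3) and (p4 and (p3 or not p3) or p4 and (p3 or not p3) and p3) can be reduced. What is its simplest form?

(p4 or not p3) and (p4 and (p3 or not p3) or p4 and (p3 or not p3) and p3)
= (p4 or not p3) and p4 and (p3 or not p3)   (absorption)
= (p4 or not p3) and p4   (complement / identity)
= p4   (absorption)

p4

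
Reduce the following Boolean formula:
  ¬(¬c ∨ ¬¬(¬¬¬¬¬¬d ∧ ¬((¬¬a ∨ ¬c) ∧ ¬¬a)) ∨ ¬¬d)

c ∧ ¬d

¬(¬c ∨ ¬¬(¬¬¬¬¬¬d ∧ ¬((¬¬a ∨ ¬c) ∧ ¬¬a)) ∨ ¬¬d)
= ¬(¬c ∨ ¬(¬¬¬¬¬d ∨ (¬¬a ∨ ¬c) ∧ ¬¬a) ∨ ¬¬d)
= ¬(¬c ∨ ¬(¬¬¬d ∨ (¬¬a ∨ ¬c) ∧ ¬¬a) ∨ ¬¬d)
= ¬(¬c ∨ ¬(¬¬¬d ∨ ¬¬a) ∨ ¬¬d)
= ¬(¬c ∨ ¬¬d ∧ ¬a ∨ ¬¬d)
= ¬(¬c ∨ ¬¬d)
= c ∧ ¬d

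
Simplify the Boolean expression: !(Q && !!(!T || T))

!Q

!(Q && !!(!T || T))
= !(Q && (!T || T))
= !Q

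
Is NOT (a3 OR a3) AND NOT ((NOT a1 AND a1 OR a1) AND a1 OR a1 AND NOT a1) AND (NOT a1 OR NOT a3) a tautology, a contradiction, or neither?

neither

NOT (a3 OR a3) AND NOT ((NOT a1 AND a1 OR a1) AND a1 OR a1 AND NOT a1) AND (NOT a1 OR NOT a3)
= NOT (a3 OR a3) AND NOT (a1 AND a1 OR a1 AND NOT a1) AND (NOT a1 OR NOT a3)   [complement / identity]
= NOT (a3 OR a3) AND NOT a1 AND (NOT a1 OR NOT a3)   [distribution]
= NOT a3 AND NOT a1 AND (NOT a1 OR NOT a3)   [idempotence]
= NOT a3 AND NOT a1   [absorption]
This depends on a1, a3, so it is not a constant.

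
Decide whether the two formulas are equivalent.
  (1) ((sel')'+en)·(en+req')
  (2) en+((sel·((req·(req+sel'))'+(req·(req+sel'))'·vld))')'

Yes

E1: ((sel')'+en)·(en+req')
    = en+(sel')'·req'
    = en+sel·req'
E2: en+((sel·((req·(req+sel'))'+(req·(req+sel'))'·vld))')'
    = en+((sel·(req·(req+sel'))')')'
    = en+((sel·req')')'
    = en+sel·req'
Both reduce to en+sel·req', so they are equivalent.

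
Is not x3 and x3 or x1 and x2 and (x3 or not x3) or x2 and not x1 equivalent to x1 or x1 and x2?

No

E1: not x3 and x3 or x1 and x2 and (x3 or not x3) or x2 and not x1
    = not x3 and x3 or x1 and x2 or x2 and not x1
    = not x3 and x3 or x2
    = x2
E2: x1 or x1 and x2
    = x1
These differ: at x1=0, x2=1, x3=0, E1 = 1 but E2 = 0.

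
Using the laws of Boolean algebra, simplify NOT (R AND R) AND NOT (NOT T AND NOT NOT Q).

NOT R AND (T OR NOT Q)

NOT (R AND R) AND NOT (NOT T AND NOT NOT Q)
= NOT (R AND R) AND (T OR NOT Q)   — De Morgan
= NOT R AND (T OR NOT Q)   — idempotence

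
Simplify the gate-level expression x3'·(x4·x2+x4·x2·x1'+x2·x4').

x3'·(x4·x2+x4·x2·x1'+x2·x4')
= x3'·(x4·x2+x2·x4')
= x3'·x2

x3'·x2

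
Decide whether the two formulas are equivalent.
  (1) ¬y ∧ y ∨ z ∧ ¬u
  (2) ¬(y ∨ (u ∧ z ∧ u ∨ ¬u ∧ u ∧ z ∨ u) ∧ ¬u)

No

E1: ¬y ∧ y ∨ z ∧ ¬u
    = z ∧ ¬u
E2: ¬(y ∨ (u ∧ z ∧ u ∨ ¬u ∧ u ∧ z ∨ u) ∧ ¬u)
    = ¬(y ∨ (u ∧ z ∨ u) ∧ ¬u)
    = ¬(y ∨ u ∧ ¬u)
    = ¬y
These differ: at u=1, y=0, z=1, E1 = 0 but E2 = 1.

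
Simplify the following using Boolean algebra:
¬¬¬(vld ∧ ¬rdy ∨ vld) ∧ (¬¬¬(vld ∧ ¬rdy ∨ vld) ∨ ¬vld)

¬¬¬(vld ∧ ¬rdy ∨ vld) ∧ (¬¬¬(vld ∧ ¬rdy ∨ vld) ∨ ¬vld)
= ¬¬¬(vld ∧ ¬rdy ∨ vld)
= ¬(vld ∧ ¬rdy ∨ vld)
= ¬vld

¬vld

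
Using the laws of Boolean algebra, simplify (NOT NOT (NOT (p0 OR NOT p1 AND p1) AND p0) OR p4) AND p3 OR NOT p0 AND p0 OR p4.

p4

(NOT NOT (NOT (p0 OR NOT p1 AND p1) AND p0) OR p4) AND p3 OR NOT p0 AND p0 OR p4
= (NOT (p0 OR NOT p1 AND p1) AND p0 OR p4) AND p3 OR NOT p0 AND p0 OR p4   [double negation]
= (NOT p0 AND p0 OR p4) AND p3 OR NOT p0 AND p0 OR p4   [complement / identity]
= NOT p0 AND p0 OR p4   [absorption]
= p4   [complement / identity]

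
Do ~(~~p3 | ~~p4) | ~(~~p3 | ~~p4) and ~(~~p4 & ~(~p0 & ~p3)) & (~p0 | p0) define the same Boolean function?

No

E1: ~(~~p3 | ~~p4) | ~(~~p3 | ~~p4)
    = ~(~~p3 | ~~p4)
    = ~p3 & ~p4
E2: ~(~~p4 & ~(~p0 & ~p3)) & (~p0 | p0)
    = (~p4 | ~p0 & ~p3) & (~p0 | p0)
    = ~p4 | ~p0 & ~p3
These differ: at p0=0, p3=1, p4=0, E1 = 0 but E2 = 1.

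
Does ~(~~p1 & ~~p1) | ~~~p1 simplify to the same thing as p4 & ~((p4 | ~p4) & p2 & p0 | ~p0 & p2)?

No

E1: ~(~~p1 & ~~p1) | ~~~p1
    = ~~~p1 | ~~~p1
    = ~~~p1
    = ~p1
E2: p4 & ~((p4 | ~p4) & p2 & p0 | ~p0 & p2)
    = p4 & ~(p2 & p0 | ~p0 & p2)
    = p4 & ~p2
These differ: at p0=0, p1=0, p2=1, p4=0, E1 = 1 but E2 = 0.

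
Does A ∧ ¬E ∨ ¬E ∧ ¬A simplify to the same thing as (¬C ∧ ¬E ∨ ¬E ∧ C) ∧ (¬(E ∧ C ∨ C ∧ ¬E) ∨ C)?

E1: A ∧ ¬E ∨ ¬E ∧ ¬A
    = ¬E   (distribution)
E2: (¬C ∧ ¬E ∨ ¬E ∧ C) ∧ (¬(E ∧ C ∨ C ∧ ¬E) ∨ C)
    = (¬C ∧ ¬E ∨ ¬E ∧ C) ∧ (¬C ∨ C)   (distribution)
    = ¬C ∧ ¬E ∨ ¬E ∧ C   (complement / identity)
    = ¬E   (distribution)
Both reduce to ¬E, so they are equivalent.

Yes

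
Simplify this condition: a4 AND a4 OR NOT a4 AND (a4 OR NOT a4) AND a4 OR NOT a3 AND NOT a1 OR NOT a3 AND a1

a4 AND a4 OR NOT a4 AND (a4 OR NOT a4) AND a4 OR NOT a3 AND NOT a1 OR NOT a3 AND a1
= a4 AND a4 OR NOT a4 AND (a4 OR NOT a4) AND a4 OR NOT a3   [distribution]
= a4 AND a4 OR NOT a4 AND a4 OR NOT a3   [complement / identity]
= a4 OR NOT a3   [distribution]

a4 OR NOT a3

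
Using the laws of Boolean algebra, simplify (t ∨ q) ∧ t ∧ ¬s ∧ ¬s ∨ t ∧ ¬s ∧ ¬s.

t ∧ ¬s

(t ∨ q) ∧ t ∧ ¬s ∧ ¬s ∨ t ∧ ¬s ∧ ¬s
= t ∧ ¬s ∧ ¬s ∨ t ∧ ¬s ∧ ¬s
= t ∧ ¬s ∧ ¬s
= t ∧ ¬s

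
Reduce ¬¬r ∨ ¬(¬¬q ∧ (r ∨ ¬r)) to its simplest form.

¬¬r ∨ ¬(¬¬q ∧ (r ∨ ¬r))
= r ∨ ¬(¬¬q ∧ (r ∨ ¬r))
= r ∨ ¬¬¬q
= r ∨ ¬q

r ∨ ¬q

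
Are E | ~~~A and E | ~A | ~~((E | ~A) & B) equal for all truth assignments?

E1: E | ~~~A
    = E | ~A   (double negation)
E2: E | ~A | ~~((E | ~A) & B)
    = E | ~A | (E | ~A) & B   (double negation)
    = E | ~A   (absorption)
Both reduce to E | ~A, so they are equivalent.

Yes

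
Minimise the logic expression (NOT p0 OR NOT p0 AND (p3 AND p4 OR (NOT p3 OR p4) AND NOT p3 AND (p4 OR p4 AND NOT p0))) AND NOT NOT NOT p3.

(NOT p0 OR NOT p0 AND (p3 AND p4 OR (NOT p3 OR p4) AND NOT p3 AND (p4 OR p4 AND NOT p0))) AND NOT NOT NOT p3
= (NOT p0 OR NOT p0 AND (p3 AND p4 OR (NOT p3 OR p4) AND NOT p3 AND (p4 OR p4 AND NOT p0))) AND NOT p3   — double negation
= (NOT p0 OR NOT p0 AND (p3 AND p4 OR NOT p3 AND (p4 OR p4 AND NOT p0))) AND NOT p3   — absorption
= (NOT p0 OR NOT p0 AND (p3 AND p4 OR NOT p3 AND p4)) AND NOT p3   — absorption
= (NOT p0 OR NOT p0 AND p4) AND NOT p3   — distribution
= NOT p0 AND NOT p3   — absorption

NOT p0 AND NOT p3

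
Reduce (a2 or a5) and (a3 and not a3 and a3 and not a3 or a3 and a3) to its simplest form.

(a2 or a5) and a3

(a2 or a5) and (a3 and not a3 and a3 and not a3 or a3 and a3)
= (a2 or a5) and (a3 and not a3 or a3 and a3)   — idempotence
= (a2 or a5) and a3   — distribution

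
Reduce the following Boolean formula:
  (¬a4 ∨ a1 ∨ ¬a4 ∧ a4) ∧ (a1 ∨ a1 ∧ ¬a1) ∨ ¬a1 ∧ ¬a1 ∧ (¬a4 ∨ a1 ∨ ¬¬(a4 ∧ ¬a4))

¬a4 ∨ a1

(¬a4 ∨ a1 ∨ ¬a4 ∧ a4) ∧ (a1 ∨ a1 ∧ ¬a1) ∨ ¬a1 ∧ ¬a1 ∧ (¬a4 ∨ a1 ∨ ¬¬(a4 ∧ ¬a4))
= (¬a4 ∨ a1 ∨ ¬a4 ∧ a4) ∧ (a1 ∨ a1 ∧ ¬a1) ∨ ¬a1 ∧ ¬a1 ∧ (¬a4 ∨ a1 ∨ a4 ∧ ¬a4)   — double negation
= (¬a4 ∨ a1 ∨ ¬a4 ∧ a4) ∧ a1 ∨ ¬a1 ∧ ¬a1 ∧ (¬a4 ∨ a1 ∨ a4 ∧ ¬a4)   — complement / identity
= (¬a4 ∨ a1 ∨ ¬a4 ∧ a4) ∧ a1 ∨ ¬a1 ∧ ¬a1 ∧ (¬a4 ∨ a1)   — complement / identity
= (¬a4 ∨ a1) ∧ a1 ∨ ¬a1 ∧ ¬a1 ∧ (¬a4 ∨ a1)   — complement / identity
= (¬a4 ∨ a1) ∧ a1 ∨ ¬a1 ∧ (¬a4 ∨ a1)   — idempotence
= ¬a4 ∨ a1   — distribution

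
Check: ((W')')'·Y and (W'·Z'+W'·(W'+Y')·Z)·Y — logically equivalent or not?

Yes

E1: ((W')')'·Y
    = W'·Y   (double negation)
E2: (W'·Z'+W'·(W'+Y')·Z)·Y
    = (W'·Z'+W'·Z)·Y   (absorption)
    = W'·Y   (distribution)
Both reduce to W'·Y, so they are equivalent.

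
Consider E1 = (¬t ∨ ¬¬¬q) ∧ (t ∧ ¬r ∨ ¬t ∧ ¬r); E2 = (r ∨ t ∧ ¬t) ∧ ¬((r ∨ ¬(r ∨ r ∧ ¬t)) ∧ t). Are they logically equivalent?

E1: (¬t ∨ ¬¬¬q) ∧ (t ∧ ¬r ∨ ¬t ∧ ¬r)
    = (¬t ∨ ¬q) ∧ (t ∧ ¬r ∨ ¬t ∧ ¬r)
    = (¬t ∨ ¬q) ∧ ¬r
E2: (r ∨ t ∧ ¬t) ∧ ¬((r ∨ ¬(r ∨ r ∧ ¬t)) ∧ t)
    = r ∧ ¬((r ∨ ¬(r ∨ r ∧ ¬t)) ∧ t)
    = r ∧ ¬((r ∨ ¬r) ∧ t)
    = r ∧ ¬t
These differ: at q=1, r=1, t=0, E1 = 0 but E2 = 1.

No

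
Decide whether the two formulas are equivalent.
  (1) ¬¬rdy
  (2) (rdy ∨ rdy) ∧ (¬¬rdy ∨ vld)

E1: ¬¬rdy
    = rdy   (double negation)
E2: (rdy ∨ rdy) ∧ (¬¬rdy ∨ vld)
    = (rdy ∨ rdy) ∧ (rdy ∨ vld)   (double negation)
    = rdy ∧ vld ∨ rdy   (distribution)
    = rdy   (absorption)
Both reduce to rdy, so they are equivalent.

Yes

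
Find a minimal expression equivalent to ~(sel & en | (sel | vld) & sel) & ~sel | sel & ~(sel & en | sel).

~(sel & en | (sel | vld) & sel) & ~sel | sel & ~(sel & en | sel)
= ~(sel & en | sel) & ~sel | sel & ~(sel & en | sel)
= ~(sel & en | sel) & (~sel | sel)
= ~sel & (~sel | sel)
= ~sel

~sel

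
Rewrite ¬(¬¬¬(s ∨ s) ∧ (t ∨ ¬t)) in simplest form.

¬(¬¬¬(s ∨ s) ∧ (t ∨ ¬t))
= ¬¬¬¬(s ∨ s)   — complement / identity
= ¬¬(s ∨ s)   — double negation
= s ∨ s   — double negation
= s   — idempotence

s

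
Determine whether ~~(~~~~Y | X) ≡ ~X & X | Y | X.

Yes

E1: ~~(~~~~Y | X)
    = ~~~~Y | X   (double negation)
    = ~~Y | X   (double negation)
    = Y | X   (double negation)
E2: ~X & X | Y | X
    = Y | X   (complement / identity)
Both reduce to Y | X, so they are equivalent.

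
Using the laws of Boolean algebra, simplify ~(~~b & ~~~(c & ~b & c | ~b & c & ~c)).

~b

~(~~b & ~~~(c & ~b & c | ~b & c & ~c))
= ~(~~b & ~(c & ~b & c | ~b & c & ~c))   — double negation
= ~(~~b & ~(~b & c))   — distribution
= ~b | ~b & c   — De Morgan
= ~b   — absorption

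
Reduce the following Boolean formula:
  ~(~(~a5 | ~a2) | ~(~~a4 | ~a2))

~a5 & a4 | ~a2

~(~(~a5 | ~a2) | ~(~~a4 | ~a2))
= (~a5 | ~a2) & (~~a4 | ~a2)   — De Morgan
= (~a5 | ~a2) & (a4 | ~a2)   — double negation
= ~a5 & a4 | ~a2   — distribution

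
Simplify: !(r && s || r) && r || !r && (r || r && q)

!(r && s || r) && r || !r && (r || r && q)
= !r && r || !r && (r || r && q)   (absorption)
= !r && r || !r && r   (absorption)
= !r && r   (idempotence)
= false   (complement)

false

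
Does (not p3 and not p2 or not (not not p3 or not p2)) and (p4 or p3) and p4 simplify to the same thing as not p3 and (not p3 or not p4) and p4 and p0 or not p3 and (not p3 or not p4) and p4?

E1: (not p3 and not p2 or not (not not p3 or not p2)) and (p4 or p3) and p4
    = (not p3 and not p2 or not p3 and p2) and (p4 or p3) and p4   (De Morgan)
    = not p3 and (p4 or p3) and p4   (distribution)
    = not p3 and p4   (absorption)
E2: not p3 and (not p3 or not p4) and p4 and p0 or not p3 and (not p3 or not p4) and p4
    = not p3 and (not p3 or not p4) and p4   (absorption)
    = not p3 and p4   (absorption)
Both reduce to not p3 and p4, so they are equivalent.

Yes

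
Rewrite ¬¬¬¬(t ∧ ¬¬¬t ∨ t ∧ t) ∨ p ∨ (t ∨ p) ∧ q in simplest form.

t ∨ p

¬¬¬¬(t ∧ ¬¬¬t ∨ t ∧ t) ∨ p ∨ (t ∨ p) ∧ q
= ¬¬(t ∧ ¬¬¬t ∨ t ∧ t) ∨ p ∨ (t ∨ p) ∧ q   — double negation
= ¬¬(t ∧ ¬t ∨ t ∧ t) ∨ p ∨ (t ∨ p) ∧ q   — double negation
= ¬¬t ∨ p ∨ (t ∨ p) ∧ q   — distribution
= t ∨ p ∨ (t ∨ p) ∧ q   — double negation
= t ∨ p   — absorption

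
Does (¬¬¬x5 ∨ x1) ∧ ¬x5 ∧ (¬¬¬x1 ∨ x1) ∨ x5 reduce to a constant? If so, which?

(¬¬¬x5 ∨ x1) ∧ ¬x5 ∧ (¬¬¬x1 ∨ x1) ∨ x5
= (¬¬¬x5 ∨ x1) ∧ ¬x5 ∧ (¬x1 ∨ x1) ∨ x5   (double negation)
= (¬x5 ∨ x1) ∧ ¬x5 ∧ (¬x1 ∨ x1) ∨ x5   (double negation)
= (¬x5 ∨ x1) ∧ ¬x5 ∨ x5   (complement / identity)
= ¬x5 ∨ x5   (absorption)
= True   (complement)

yes, True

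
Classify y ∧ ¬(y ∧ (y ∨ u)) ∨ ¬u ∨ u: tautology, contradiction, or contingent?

y ∧ ¬(y ∧ (y ∨ u)) ∨ ¬u ∨ u
= y ∧ ¬y ∨ ¬u ∨ u   — absorption
= ¬u ∨ u   — complement / identity
= True   — complement

tautology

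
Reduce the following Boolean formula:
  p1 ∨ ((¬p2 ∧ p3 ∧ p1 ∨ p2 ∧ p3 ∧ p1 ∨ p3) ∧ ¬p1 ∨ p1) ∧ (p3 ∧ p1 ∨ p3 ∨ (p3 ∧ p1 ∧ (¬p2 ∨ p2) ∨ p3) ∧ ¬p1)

p1 ∨ p3

p1 ∨ ((¬p2 ∧ p3 ∧ p1 ∨ p2 ∧ p3 ∧ p1 ∨ p3) ∧ ¬p1 ∨ p1) ∧ (p3 ∧ p1 ∨ p3 ∨ (p3 ∧ p1 ∧ (¬p2 ∨ p2) ∨ p3) ∧ ¬p1)
= p1 ∨ ((p3 ∧ p1 ∧ (¬p2 ∨ p2) ∨ p3) ∧ ¬p1 ∨ p1) ∧ (p3 ∧ p1 ∨ p3 ∨ (p3 ∧ p1 ∧ (¬p2 ∨ p2) ∨ p3) ∧ ¬p1)   — distribution
= p1 ∨ p1 ∧ (p3 ∧ p1 ∨ p3) ∨ (p3 ∧ p1 ∧ (¬p2 ∨ p2) ∨ p3) ∧ ¬p1   — distribution
= p1 ∨ p1 ∧ (p3 ∧ p1 ∨ p3) ∨ (p3 ∧ p1 ∨ p3) ∧ ¬p1   — complement / identity
= p1 ∨ p3 ∧ p1 ∨ p3   — distribution
= p1 ∨ p3   — absorption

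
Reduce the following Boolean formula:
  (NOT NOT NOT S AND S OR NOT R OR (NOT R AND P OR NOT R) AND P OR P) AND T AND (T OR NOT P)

(NOT NOT NOT S AND S OR NOT R OR (NOT R AND P OR NOT R) AND P OR P) AND T AND (T OR NOT P)
= (NOT S AND S OR NOT R OR (NOT R AND P OR NOT R) AND P OR P) AND T AND (T OR NOT P)   [double negation]
= (NOT S AND S OR NOT R OR NOT R AND P OR P) AND T AND (T OR NOT P)   [absorption]
= (NOT R OR NOT R AND P OR P) AND T AND (T OR NOT P)   [complement / identity]
= (NOT R OR P) AND T AND (T OR NOT P)   [absorption]
= (NOT R OR P) AND T   [absorption]

(NOT R OR P) AND T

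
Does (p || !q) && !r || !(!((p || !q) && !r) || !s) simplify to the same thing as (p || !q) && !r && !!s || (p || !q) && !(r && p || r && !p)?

E1: (p || !q) && !r || !(!((p || !q) && !r) || !s)
    = (p || !q) && !r || (p || !q) && !r && s   [De Morgan]
    = (p || !q) && !r   [absorption]
E2: (p || !q) && !r && !!s || (p || !q) && !(r && p || r && !p)
    = (p || !q) && !r && s || (p || !q) && !(r && p || r && !p)   [double negation]
    = (p || !q) && !r && s || (p || !q) && !r   [distribution]
    = (p || !q) && !r   [absorption]
Both reduce to (p || !q) && !r, so they are equivalent.

Yes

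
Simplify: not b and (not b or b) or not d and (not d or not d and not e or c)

not b and (not b or b) or not d and (not d or not d and not e or c)
= not b and (not b or b) or not d and (not d or c)   — absorption
= not b or not d and (not d or c)   — complement / identity
= not b or not d   — absorption

not b or not d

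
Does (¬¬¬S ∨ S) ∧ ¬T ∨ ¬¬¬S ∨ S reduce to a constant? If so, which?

(¬¬¬S ∨ S) ∧ ¬T ∨ ¬¬¬S ∨ S
= ¬¬¬S ∨ S   — absorption
= ¬S ∨ S   — double negation
= True   — complement

yes, True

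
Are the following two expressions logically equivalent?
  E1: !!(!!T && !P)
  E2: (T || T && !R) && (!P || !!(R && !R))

Yes

E1: !!(!!T && !P)
    = !!(T && !P)   — double negation
    = T && !P   — double negation
E2: (T || T && !R) && (!P || !!(R && !R))
    = (T || T && !R) && (!P || R && !R)   — double negation
    = T && (!P || R && !R)   — absorption
    = T && !P   — complement / identity
Both reduce to T && !P, so they are equivalent.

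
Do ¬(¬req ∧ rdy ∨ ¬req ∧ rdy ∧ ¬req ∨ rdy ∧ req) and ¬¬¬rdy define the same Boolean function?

E1: ¬(¬req ∧ rdy ∨ ¬req ∧ rdy ∧ ¬req ∨ rdy ∧ req)
    = ¬(¬req ∧ rdy ∨ rdy ∧ req)
    = ¬rdy
E2: ¬¬¬rdy
    = ¬rdy
Both reduce to ¬rdy, so they are equivalent.

Yes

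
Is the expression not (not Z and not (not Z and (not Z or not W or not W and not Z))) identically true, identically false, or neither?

identically true

not (not Z and not (not Z and (not Z or not W or not W and not Z)))
= Z or not Z and (not Z or not W or not W and not Z)   — De Morgan
= Z or not Z and (not Z or not W)   — absorption
= Z or not Z   — absorption
= True   — complement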